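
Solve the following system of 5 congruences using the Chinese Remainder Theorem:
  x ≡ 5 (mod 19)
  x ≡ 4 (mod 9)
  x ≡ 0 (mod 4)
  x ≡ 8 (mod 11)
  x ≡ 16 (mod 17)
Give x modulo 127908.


Product of moduli M = 19 · 9 · 4 · 11 · 17 = 127908.
Merge one congruence at a time:
  Start: x ≡ 5 (mod 19).
  Combine with x ≡ 4 (mod 9); new modulus lcm = 171.
    Write x = 5 + 19·t and substitute into x ≡ 4 (mod 9): 19·t ≡ 4 − 5 = -1 (mod 9).
    Reduce coefficients mod 9: 1·t ≡ 8 (mod 9).
    So t ≡ 8 (mod 9).
    Then x = 5 + 19·8 = 157, valid modulo lcm(19, 9) = 171: x ≡ 157 (mod 171).
  Combine with x ≡ 0 (mod 4); new modulus lcm = 684.
    Write x = 157 + 171·t and substitute into x ≡ 0 (mod 4): 171·t ≡ 0 − 157 = -157 (mod 4).
    Reduce coefficients mod 4: 3·t ≡ 3 (mod 4).
    The inverse of 3 mod 4 is 3 (since 3·3 = 9 = 2·4 + 1), so t ≡ 3·3 = 9 ≡ 1 (mod 4).
    Then x = 157 + 171·1 = 328, valid modulo lcm(171, 4) = 684: x ≡ 328 (mod 684).
  Combine with x ≡ 8 (mod 11); new modulus lcm = 7524.
    Write x = 328 + 684·t and substitute into x ≡ 8 (mod 11): 684·t ≡ 8 − 328 = -320 (mod 11).
    Reduce coefficients mod 11: 2·t ≡ 10 (mod 11).
    The inverse of 2 mod 11 is 6 (since 2·6 = 12 = 1·11 + 1), so t ≡ 6·10 = 60 ≡ 5 (mod 11).
    Then x = 328 + 684·5 = 3748, valid modulo lcm(684, 11) = 7524: x ≡ 3748 (mod 7524).
  Combine with x ≡ 16 (mod 17); new modulus lcm = 127908.
    Write x = 3748 + 7524·t and substitute into x ≡ 16 (mod 17): 7524·t ≡ 16 − 3748 = -3732 (mod 17).
    Reduce coefficients mod 17: 10·t ≡ 8 (mod 17).
    The inverse of 10 mod 17 is 12 (since 10·12 = 120 = 7·17 + 1), so t ≡ 12·8 = 96 ≡ 11 (mod 17).
    Then x = 3748 + 7524·11 = 86512, valid modulo lcm(7524, 17) = 127908: x ≡ 86512 (mod 127908).
Verify against each original: 86512 mod 19 = 5, 86512 mod 9 = 4, 86512 mod 4 = 0, 86512 mod 11 = 8, 86512 mod 17 = 16.

x ≡ 86512 (mod 127908).


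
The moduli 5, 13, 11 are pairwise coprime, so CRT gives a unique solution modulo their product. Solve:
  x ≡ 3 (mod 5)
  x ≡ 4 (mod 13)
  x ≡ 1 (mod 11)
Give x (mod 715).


Moduli 5, 13, 11 are pairwise coprime; by CRT there is a unique solution modulo M = 5 · 13 · 11 = 715.
Solve pairwise, accumulating the modulus:
  Start with x ≡ 3 (mod 5).
  Combine with x ≡ 4 (mod 13): since gcd(5, 13) = 1, we get a unique residue mod 65.
    Write x = 3 + 5·t and substitute into x ≡ 4 (mod 13): 5·t ≡ 4 − 3 = 1 (mod 13).
    The inverse of 5 mod 13 is 8 (since 5·8 = 40 = 3·13 + 1), so t ≡ 8·1 = 8 ≡ 8 (mod 13).
    Then x = 3 + 5·8 = 43, valid modulo lcm(5, 13) = 65: x ≡ 43 (mod 65).
  Combine with x ≡ 1 (mod 11): since gcd(65, 11) = 1, we get a unique residue mod 715.
    Write x = 43 + 65·t and substitute into x ≡ 1 (mod 11): 65·t ≡ 1 − 43 = -42 (mod 11).
    Reduce coefficients mod 11: 10·t ≡ 2 (mod 11).
    The inverse of 10 mod 11 is 10 (since 10·10 = 100 = 9·11 + 1), so t ≡ 10·2 = 20 ≡ 9 (mod 11).
    Then x = 43 + 65·9 = 628, valid modulo lcm(65, 11) = 715: x ≡ 628 (mod 715).
Verify: 628 mod 5 = 3 ✓, 628 mod 13 = 4 ✓, 628 mod 11 = 1 ✓.

x ≡ 628 (mod 715).


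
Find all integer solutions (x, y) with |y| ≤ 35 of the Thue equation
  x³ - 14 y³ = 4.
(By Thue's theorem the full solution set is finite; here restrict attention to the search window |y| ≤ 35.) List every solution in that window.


The equation is x³ - 14y³ = 4. For fixed y, x³ = 14·y³ + 4, so a solution requires the RHS to be a perfect cube.
Strategy: iterate y from -35 to 35, compute RHS = 14·y³ + 4, and check whether it is a (positive or negative) perfect cube.
Check small values of y:
  y = 0: RHS = 4 is not a perfect cube.
  y = 1: RHS = 18 is not a perfect cube.
  y = -1: RHS = -10 is not a perfect cube.
  y = 2: RHS = 116 is not a perfect cube.
  y = -2: RHS = -108 is not a perfect cube.
  y = 3: RHS = 382 is not a perfect cube.
  y = -3: RHS = -374 is not a perfect cube.
Continuing the search up to |y| = 35 finds no solutions either.
No (x, y) in the scanned range satisfies the equation.

No integer solutions with |y| ≤ 35.


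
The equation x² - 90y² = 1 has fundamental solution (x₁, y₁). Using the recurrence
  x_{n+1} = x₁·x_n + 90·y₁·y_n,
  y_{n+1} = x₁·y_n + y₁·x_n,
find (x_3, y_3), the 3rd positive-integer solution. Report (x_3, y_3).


Step 1: Find the fundamental solution (x₁, y₁) of x² - 90y² = 1.
  Expand √90 as a continued fraction. a₀ = ⌊√90⌋ = 9; iterate m_{k+1} = d_k·a_k − m_k, d_{k+1} = (90 − m_{k+1}²)/d_k, a_{k+1} = ⌊(a₀ + m_{k+1})/d_{k+1}⌋ (starting m₀ = 0, d₀ = 1), with convergents p_k = a_k·p_{k-1} + p_{k-2}, q_k = a_k·q_{k-1} + q_{k-2} (p₋₁ = 1, q₋₁ = 0):
  k = 0: a₀ = 9; p₀/q₀ = 9/1; p₀² − 90·q₀² = 81 − 90 = -9.
  k = 1: m = 9, d = 9, a = ⌊(9 + 9)/9⌋ = 2; p/q = (2·9 + 1)/(2·1 + 0) = 19/2; p² − 90·q² = 361 − 360 = 1.
  The first convergent with p² − 90·q² = 1 gives the fundamental solution (x₁, y₁) = (19, 2).
Step 2: Apply the recurrence (x_{n+1}, y_{n+1}) = (x₁x_n + 90y₁y_n, x₁y_n + y₁x_n) repeatedly.
  From (x_1, y_1) = (19, 2): x_2 = 19·19 + 90·2·2 = 721; y_2 = 19·2 + 2·19 = 76.
  From (x_2, y_2) = (721, 76): x_3 = 19·721 + 90·2·76 = 27379; y_3 = 19·76 + 2·721 = 2886.
Step 3: Verify x_3² - 90·y_3² = 749609641 - 749609640 = 1 (should be 1). ✓

(x_1, y_1) = (19, 2); (x_3, y_3) = (27379, 2886).


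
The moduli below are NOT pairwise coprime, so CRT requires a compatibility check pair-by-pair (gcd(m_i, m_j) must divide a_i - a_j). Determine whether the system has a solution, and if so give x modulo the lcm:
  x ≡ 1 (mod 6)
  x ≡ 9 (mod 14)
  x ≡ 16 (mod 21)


Moduli 6, 14, 21 are not pairwise coprime, so CRT works modulo lcm(m_i) when all pairwise compatibility conditions hold.
Pairwise compatibility: gcd(m_i, m_j) must divide a_i - a_j for every pair.
Merge one congruence at a time:
  Start: x ≡ 1 (mod 6).
  Combine with x ≡ 9 (mod 14): gcd(6, 14) = 2; 9 - 1 = 8, which IS divisible by 2, so compatible.
    Write x = 1 + 6·t and substitute into x ≡ 9 (mod 14): 6·t ≡ 9 − 1 = 8 (mod 14).
    Divide the congruence (and modulus) by g = 2: 3·t ≡ 4 (mod 7).
    The inverse of 3 mod 7 is 5 (since 3·5 = 15 = 2·7 + 1), so t ≡ 5·4 = 20 ≡ 6 (mod 7).
    Then x = 1 + 6·6 = 37, valid modulo lcm(6, 14) = 42: x ≡ 37 (mod 42).
  Combine with x ≡ 16 (mod 21): gcd(42, 21) = 21; 16 - 37 = -21, which IS divisible by 21, so compatible.
    Write x = 37 + 42·t and substitute into x ≡ 16 (mod 21): 42·t ≡ 16 − 37 = -21 (mod 21).
    Divide the congruence (and modulus) by g = 21: 2·t ≡ -1 (mod 1).
    Modulo 1 every t works; take t = 0.
    Then x = 37 + 42·0 = 37, valid modulo lcm(42, 21) = 42: x ≡ 37 (mod 42).
Verify: 37 mod 6 = 1, 37 mod 14 = 9, 37 mod 21 = 16.

x ≡ 37 (mod 42).


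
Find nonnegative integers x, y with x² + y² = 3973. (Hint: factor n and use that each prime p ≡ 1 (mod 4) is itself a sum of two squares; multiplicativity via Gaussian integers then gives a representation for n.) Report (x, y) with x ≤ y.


Step 1: Factor n = 3973 = 29 · 137.
Step 2: Check the mod-4 condition on each prime factor: 29 ≡ 1 (mod 4), exponent 1; 137 ≡ 1 (mod 4), exponent 1.
All primes ≡ 3 (mod 4) appear to even exponent (or don't appear), so by the two-squares theorem n IS expressible as a sum of two squares.
Step 3: Build a representation. Here n = 29 · 137 is a product of primes ≡ 1 (mod 4). Each prime p ≡ 1 (mod 4) is itself a sum of two squares; find a² by testing p − a² for a perfect square:
  29: 29 − 1² = 28, 29 − 2² = 25 = 5² ⇒ 29 = 2² + 5².
  137: 137 − 1² = 136, 137 − 2² = 133, 137 − 3² = 128, 137 − 4² = 121 = 11² ⇒ 137 = 4² + 11².
  Combine using the Brahmagupta–Fibonacci identity (a² + b²)(c² + d²) = (ac − bd)² + (ad + bc)² = (ac + bd)² + (ad − bc)²:
  29 · 137 = 3973: from (2² + 5²)(4² + 11²), take (2·4 − 5·11, 2·11 + 5·4) = (8 − 55, 22 + 20) = (-47, 42); dropping signs (only squares matter) gives (47, 42); check 47² + 42² = 2209 + 1764 = 3973 ✓.
Step 4: Order so x ≤ y and verify: 42² + 47² = 1764 + 2209 = 3973 = n. ✓

n = 3973 = 42² + 47² (one valid representation with x ≤ y).


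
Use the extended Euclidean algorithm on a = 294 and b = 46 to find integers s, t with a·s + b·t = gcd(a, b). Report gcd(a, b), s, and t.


Euclidean algorithm on (294, 46) — divide until remainder is 0:
  294 = 6 · 46 + 18
  46 = 2 · 18 + 10
  18 = 1 · 10 + 8
  10 = 1 · 8 + 2
  8 = 4 · 2 + 0
gcd(294, 46) = 2.
Track Bezout coefficients alongside the remainders: start with r₀ = 294 = a·1 + b·0 (s = 1, t = 0) and r₁ = 46 = a·0 + b·1 (s = 0, t = 1); each new remainder r_{k+1} = r_{k-1} − q_k·r_k inherits s_{k+1} = s_{k-1} − q_k·s_k, t_{k+1} = t_{k-1} − q_k·t_k, so r_k = a·s_k + b·t_k at every step:
  q = 6: r = 18, s = 1 − 6·0 = 1, t = 0 − 6·1 = -6  (check: 294·1 + 46·(-6) = 18)
  q = 2: r = 10, s = 0 − 2·1 = -2, t = 1 − 2·(-6) = 13  (check: 294·(-2) + 46·13 = 10)
  q = 1: r = 8, s = 1 − 1·(-2) = 3, t = -6 − 1·13 = -19  (check: 294·3 + 46·(-19) = 8)
  q = 1: r = 2, s = -2 − 1·3 = -5, t = 13 − 1·(-19) = 32  (check: 294·(-5) + 46·32 = 2)
The row with r = 2 (the gcd) gives the Bezout coefficients s = -5, t = 32.
Result: 294 · (-5) + 46 · (32) = 2.

gcd(294, 46) = 2; s = -5, t = 32 (check: 294·(-5) + 46·32 = 2).


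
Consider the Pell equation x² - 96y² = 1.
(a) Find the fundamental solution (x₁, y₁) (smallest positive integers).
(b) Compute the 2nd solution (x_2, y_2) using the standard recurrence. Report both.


Step 1: Find the fundamental solution (x₁, y₁) of x² - 96y² = 1.
  Expand √96 as a continued fraction. a₀ = ⌊√96⌋ = 9; iterate m_{k+1} = d_k·a_k − m_k, d_{k+1} = (96 − m_{k+1}²)/d_k, a_{k+1} = ⌊(a₀ + m_{k+1})/d_{k+1}⌋ (starting m₀ = 0, d₀ = 1), with convergents p_k = a_k·p_{k-1} + p_{k-2}, q_k = a_k·q_{k-1} + q_{k-2} (p₋₁ = 1, q₋₁ = 0):
  k = 0: a₀ = 9; p₀/q₀ = 9/1; p₀² − 96·q₀² = 81 − 96 = -15.
  k = 1: m = 9, d = 15, a = ⌊(9 + 9)/15⌋ = 1; p/q = (1·9 + 1)/(1·1 + 0) = 10/1; p² − 96·q² = 100 − 96 = 4.
  k = 2: m = 6, d = 4, a = ⌊(9 + 6)/4⌋ = 3; p/q = (3·10 + 9)/(3·1 + 1) = 39/4; p² − 96·q² = 1521 − 1536 = -15.
  k = 3: m = 6, d = 15, a = ⌊(9 + 6)/15⌋ = 1; p/q = (1·39 + 10)/(1·4 + 1) = 49/5; p² − 96·q² = 2401 − 2400 = 1.
  The first convergent with p² − 96·q² = 1 gives the fundamental solution (x₁, y₁) = (49, 5).
Step 2: Apply the recurrence (x_{n+1}, y_{n+1}) = (x₁x_n + 96y₁y_n, x₁y_n + y₁x_n) repeatedly.
  From (x_1, y_1) = (49, 5): x_2 = 49·49 + 96·5·5 = 4801; y_2 = 49·5 + 5·49 = 490.
Step 3: Verify x_2² - 96·y_2² = 23049601 - 23049600 = 1 (should be 1). ✓

(x_1, y_1) = (49, 5); (x_2, y_2) = (4801, 490).


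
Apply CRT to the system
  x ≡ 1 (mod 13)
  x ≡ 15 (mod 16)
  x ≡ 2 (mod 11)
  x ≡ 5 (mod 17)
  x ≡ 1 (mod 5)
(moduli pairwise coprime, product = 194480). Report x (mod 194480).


Product of moduli M = 13 · 16 · 11 · 17 · 5 = 194480.
Merge one congruence at a time:
  Start: x ≡ 1 (mod 13).
  Combine with x ≡ 15 (mod 16); new modulus lcm = 208.
    Write x = 1 + 13·t and substitute into x ≡ 15 (mod 16): 13·t ≡ 15 − 1 = 14 (mod 16).
    The inverse of 13 mod 16 is 5 (since 13·5 = 65 = 4·16 + 1), so t ≡ 5·14 = 70 ≡ 6 (mod 16).
    Then x = 1 + 13·6 = 79, valid modulo lcm(13, 16) = 208: x ≡ 79 (mod 208).
  Combine with x ≡ 2 (mod 11); new modulus lcm = 2288.
    Write x = 79 + 208·t and substitute into x ≡ 2 (mod 11): 208·t ≡ 2 − 79 = -77 (mod 11).
    Reduce coefficients mod 11: 10·t ≡ 0 (mod 11).
    The inverse of 10 mod 11 is 10 (since 10·10 = 100 = 9·11 + 1), so t ≡ 10·0 = 0 ≡ 0 (mod 11).
    Then x = 79 + 208·0 = 79, valid modulo lcm(208, 11) = 2288: x ≡ 79 (mod 2288).
  Combine with x ≡ 5 (mod 17); new modulus lcm = 38896.
    Write x = 79 + 2288·t and substitute into x ≡ 5 (mod 17): 2288·t ≡ 5 − 79 = -74 (mod 17).
    Reduce coefficients mod 17: 10·t ≡ 11 (mod 17).
    The inverse of 10 mod 17 is 12 (since 10·12 = 120 = 7·17 + 1), so t ≡ 12·11 = 132 ≡ 13 (mod 17).
    Then x = 79 + 2288·13 = 29823, valid modulo lcm(2288, 17) = 38896: x ≡ 29823 (mod 38896).
  Combine with x ≡ 1 (mod 5); new modulus lcm = 194480.
    Write x = 29823 + 38896·t and substitute into x ≡ 1 (mod 5): 38896·t ≡ 1 − 29823 = -29822 (mod 5).
    Reduce coefficients mod 5: 1·t ≡ 3 (mod 5).
    So t ≡ 3 (mod 5).
    Then x = 29823 + 38896·3 = 146511, valid modulo lcm(38896, 5) = 194480: x ≡ 146511 (mod 194480).
Verify against each original: 146511 mod 13 = 1, 146511 mod 16 = 15, 146511 mod 11 = 2, 146511 mod 17 = 5, 146511 mod 5 = 1.

x ≡ 146511 (mod 194480).


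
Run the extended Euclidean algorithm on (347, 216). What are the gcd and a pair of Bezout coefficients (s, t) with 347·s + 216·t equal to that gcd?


Euclidean algorithm on (347, 216) — divide until remainder is 0:
  347 = 1 · 216 + 131
  216 = 1 · 131 + 85
  131 = 1 · 85 + 46
  85 = 1 · 46 + 39
  46 = 1 · 39 + 7
  39 = 5 · 7 + 4
  7 = 1 · 4 + 3
  4 = 1 · 3 + 1
  3 = 3 · 1 + 0
gcd(347, 216) = 1.
Track Bezout coefficients alongside the remainders: start with r₀ = 347 = a·1 + b·0 (s = 1, t = 0) and r₁ = 216 = a·0 + b·1 (s = 0, t = 1); each new remainder r_{k+1} = r_{k-1} − q_k·r_k inherits s_{k+1} = s_{k-1} − q_k·s_k, t_{k+1} = t_{k-1} − q_k·t_k, so r_k = a·s_k + b·t_k at every step:
  q = 1: r = 131, s = 1 − 1·0 = 1, t = 0 − 1·1 = -1  (check: 347·1 + 216·(-1) = 131)
  q = 1: r = 85, s = 0 − 1·1 = -1, t = 1 − 1·(-1) = 2  (check: 347·(-1) + 216·2 = 85)
  q = 1: r = 46, s = 1 − 1·(-1) = 2, t = -1 − 1·2 = -3  (check: 347·2 + 216·(-3) = 46)
  q = 1: r = 39, s = -1 − 1·2 = -3, t = 2 − 1·(-3) = 5  (check: 347·(-3) + 216·5 = 39)
  q = 1: r = 7, s = 2 − 1·(-3) = 5, t = -3 − 1·5 = -8  (check: 347·5 + 216·(-8) = 7)
  q = 5: r = 4, s = -3 − 5·5 = -28, t = 5 − 5·(-8) = 45  (check: 347·(-28) + 216·45 = 4)
  q = 1: r = 3, s = 5 − 1·(-28) = 33, t = -8 − 1·45 = -53  (check: 347·33 + 216·(-53) = 3)
  q = 1: r = 1, s = -28 − 1·33 = -61, t = 45 − 1·(-53) = 98  (check: 347·(-61) + 216·98 = 1)
The row with r = 1 (the gcd) gives the Bezout coefficients s = -61, t = 98.
Result: 347 · (-61) + 216 · (98) = 1.

gcd(347, 216) = 1; s = -61, t = 98 (check: 347·(-61) + 216·98 = 1).


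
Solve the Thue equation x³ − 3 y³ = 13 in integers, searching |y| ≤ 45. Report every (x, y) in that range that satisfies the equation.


The equation is x³ - 3y³ = 13. For fixed y, x³ = 3·y³ + 13, so a solution requires the RHS to be a perfect cube.
Strategy: iterate y from -45 to 45, compute RHS = 3·y³ + 13, and check whether it is a (positive or negative) perfect cube.
Check small values of y:
  y = 0: RHS = 13 is not a perfect cube.
  y = 1: RHS = 16 is not a perfect cube.
  y = -1: RHS = 10 is not a perfect cube.
  y = 2: RHS = 37 is not a perfect cube.
  y = -2: RHS = -11 is not a perfect cube.
  y = 3: RHS = 94 is not a perfect cube.
  y = -3: RHS = -68 is not a perfect cube.
Continuing the search up to |y| = 45 finds no solutions either.
No (x, y) in the scanned range satisfies the equation.

No integer solutions with |y| ≤ 45.


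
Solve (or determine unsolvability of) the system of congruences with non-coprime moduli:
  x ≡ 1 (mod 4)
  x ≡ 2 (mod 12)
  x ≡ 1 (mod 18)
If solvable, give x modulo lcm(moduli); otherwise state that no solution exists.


Moduli 4, 12, 18 are not pairwise coprime, so CRT works modulo lcm(m_i) when all pairwise compatibility conditions hold.
Pairwise compatibility: gcd(m_i, m_j) must divide a_i - a_j for every pair.
Merge one congruence at a time:
  Start: x ≡ 1 (mod 4).
  Combine with x ≡ 2 (mod 12): gcd(4, 12) = 4, and 2 - 1 = 1 is NOT divisible by 4.
    ⇒ system is inconsistent (no integer solution).

No solution (the system is inconsistent).


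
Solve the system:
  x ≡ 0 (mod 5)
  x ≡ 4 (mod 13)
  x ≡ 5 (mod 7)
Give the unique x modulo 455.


Moduli 5, 13, 7 are pairwise coprime; by CRT there is a unique solution modulo M = 5 · 13 · 7 = 455.
Solve pairwise, accumulating the modulus:
  Start with x ≡ 0 (mod 5).
  Combine with x ≡ 4 (mod 13): since gcd(5, 13) = 1, we get a unique residue mod 65.
    Write x = 0 + 5·t and substitute into x ≡ 4 (mod 13): 5·t ≡ 4 − 0 = 4 (mod 13).
    The inverse of 5 mod 13 is 8 (since 5·8 = 40 = 3·13 + 1), so t ≡ 8·4 = 32 ≡ 6 (mod 13).
    Then x = 0 + 5·6 = 30, valid modulo lcm(5, 13) = 65: x ≡ 30 (mod 65).
  Combine with x ≡ 5 (mod 7): since gcd(65, 7) = 1, we get a unique residue mod 455.
    Write x = 30 + 65·t and substitute into x ≡ 5 (mod 7): 65·t ≡ 5 − 30 = -25 (mod 7).
    Reduce coefficients mod 7: 2·t ≡ 3 (mod 7).
    The inverse of 2 mod 7 is 4 (since 2·4 = 8 = 1·7 + 1), so t ≡ 4·3 = 12 ≡ 5 (mod 7).
    Then x = 30 + 65·5 = 355, valid modulo lcm(65, 7) = 455: x ≡ 355 (mod 455).
Verify: 355 mod 5 = 0 ✓, 355 mod 13 = 4 ✓, 355 mod 7 = 5 ✓.

x ≡ 355 (mod 455).


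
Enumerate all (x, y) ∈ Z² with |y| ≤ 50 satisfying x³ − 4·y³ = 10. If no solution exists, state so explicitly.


The equation is x³ - 4y³ = 10. For fixed y, x³ = 4·y³ + 10, so a solution requires the RHS to be a perfect cube.
Strategy: iterate y from -50 to 50, compute RHS = 4·y³ + 10, and check whether it is a (positive or negative) perfect cube.
Check small values of y:
  y = 0: RHS = 10 is not a perfect cube.
  y = 1: RHS = 14 is not a perfect cube.
  y = -1: RHS = 6 is not a perfect cube.
  y = 2: RHS = 42 is not a perfect cube.
  y = -2: RHS = -22 is not a perfect cube.
  y = 3: RHS = 118 is not a perfect cube.
  y = -3: RHS = -98 is not a perfect cube.
Continuing the search up to |y| = 50 finds no solutions either.
No (x, y) in the scanned range satisfies the equation.

No integer solutions with |y| ≤ 50.


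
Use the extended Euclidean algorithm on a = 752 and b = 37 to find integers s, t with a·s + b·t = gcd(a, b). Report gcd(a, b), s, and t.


Euclidean algorithm on (752, 37) — divide until remainder is 0:
  752 = 20 · 37 + 12
  37 = 3 · 12 + 1
  12 = 12 · 1 + 0
gcd(752, 37) = 1.
Track Bezout coefficients alongside the remainders: start with r₀ = 752 = a·1 + b·0 (s = 1, t = 0) and r₁ = 37 = a·0 + b·1 (s = 0, t = 1); each new remainder r_{k+1} = r_{k-1} − q_k·r_k inherits s_{k+1} = s_{k-1} − q_k·s_k, t_{k+1} = t_{k-1} − q_k·t_k, so r_k = a·s_k + b·t_k at every step:
  q = 20: r = 12, s = 1 − 20·0 = 1, t = 0 − 20·1 = -20  (check: 752·1 + 37·(-20) = 12)
  q = 3: r = 1, s = 0 − 3·1 = -3, t = 1 − 3·(-20) = 61  (check: 752·(-3) + 37·61 = 1)
The row with r = 1 (the gcd) gives the Bezout coefficients s = -3, t = 61.
Result: 752 · (-3) + 37 · (61) = 1.

gcd(752, 37) = 1; s = -3, t = 61 (check: 752·(-3) + 37·61 = 1).


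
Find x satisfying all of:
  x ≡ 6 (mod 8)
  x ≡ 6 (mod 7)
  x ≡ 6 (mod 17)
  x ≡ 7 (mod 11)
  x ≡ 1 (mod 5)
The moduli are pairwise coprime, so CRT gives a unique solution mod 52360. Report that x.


Product of moduli M = 8 · 7 · 17 · 11 · 5 = 52360.
Merge one congruence at a time:
  Start: x ≡ 6 (mod 8).
  Combine with x ≡ 6 (mod 7); new modulus lcm = 56.
    Write x = 6 + 8·t and substitute into x ≡ 6 (mod 7): 8·t ≡ 6 − 6 = 0 (mod 7).
    Reduce coefficients mod 7: 1·t ≡ 0 (mod 7).
    So t ≡ 0 (mod 7).
    Then x = 6 + 8·0 = 6, valid modulo lcm(8, 7) = 56: x ≡ 6 (mod 56).
  Combine with x ≡ 6 (mod 17); new modulus lcm = 952.
    Write x = 6 + 56·t and substitute into x ≡ 6 (mod 17): 56·t ≡ 6 − 6 = 0 (mod 17).
    Reduce coefficients mod 17: 5·t ≡ 0 (mod 17).
    The inverse of 5 mod 17 is 7 (since 5·7 = 35 = 2·17 + 1), so t ≡ 7·0 = 0 ≡ 0 (mod 17).
    Then x = 6 + 56·0 = 6, valid modulo lcm(56, 17) = 952: x ≡ 6 (mod 952).
  Combine with x ≡ 7 (mod 11); new modulus lcm = 10472.
    Write x = 6 + 952·t and substitute into x ≡ 7 (mod 11): 952·t ≡ 7 − 6 = 1 (mod 11).
    Reduce coefficients mod 11: 6·t ≡ 1 (mod 11).
    The inverse of 6 mod 11 is 2 (since 6·2 = 12 = 1·11 + 1), so t ≡ 2·1 = 2 ≡ 2 (mod 11).
    Then x = 6 + 952·2 = 1910, valid modulo lcm(952, 11) = 10472: x ≡ 1910 (mod 10472).
  Combine with x ≡ 1 (mod 5); new modulus lcm = 52360.
    Write x = 1910 + 10472·t and substitute into x ≡ 1 (mod 5): 10472·t ≡ 1 − 1910 = -1909 (mod 5).
    Reduce coefficients mod 5: 2·t ≡ 1 (mod 5).
    The inverse of 2 mod 5 is 3 (since 2·3 = 6 = 1·5 + 1), so t ≡ 3·1 = 3 ≡ 3 (mod 5).
    Then x = 1910 + 10472·3 = 33326, valid modulo lcm(10472, 5) = 52360: x ≡ 33326 (mod 52360).
Verify against each original: 33326 mod 8 = 6, 33326 mod 7 = 6, 33326 mod 17 = 6, 33326 mod 11 = 7, 33326 mod 5 = 1.

x ≡ 33326 (mod 52360).


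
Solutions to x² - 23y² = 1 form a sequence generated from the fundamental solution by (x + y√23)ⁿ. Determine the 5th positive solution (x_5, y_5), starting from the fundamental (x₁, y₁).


Step 1: Find the fundamental solution (x₁, y₁) of x² - 23y² = 1.
  Expand √23 as a continued fraction. a₀ = ⌊√23⌋ = 4; iterate m_{k+1} = d_k·a_k − m_k, d_{k+1} = (23 − m_{k+1}²)/d_k, a_{k+1} = ⌊(a₀ + m_{k+1})/d_{k+1}⌋ (starting m₀ = 0, d₀ = 1), with convergents p_k = a_k·p_{k-1} + p_{k-2}, q_k = a_k·q_{k-1} + q_{k-2} (p₋₁ = 1, q₋₁ = 0):
  k = 0: a₀ = 4; p₀/q₀ = 4/1; p₀² − 23·q₀² = 16 − 23 = -7.
  k = 1: m = 4, d = 7, a = ⌊(4 + 4)/7⌋ = 1; p/q = (1·4 + 1)/(1·1 + 0) = 5/1; p² − 23·q² = 25 − 23 = 2.
  k = 2: m = 3, d = 2, a = ⌊(4 + 3)/2⌋ = 3; p/q = (3·5 + 4)/(3·1 + 1) = 19/4; p² − 23·q² = 361 − 368 = -7.
  k = 3: m = 3, d = 7, a = ⌊(4 + 3)/7⌋ = 1; p/q = (1·19 + 5)/(1·4 + 1) = 24/5; p² − 23·q² = 576 − 575 = 1.
  The first convergent with p² − 23·q² = 1 gives the fundamental solution (x₁, y₁) = (24, 5).
Step 2: Apply the recurrence (x_{n+1}, y_{n+1}) = (x₁x_n + 23y₁y_n, x₁y_n + y₁x_n) repeatedly.
  From (x_1, y_1) = (24, 5): x_2 = 24·24 + 23·5·5 = 1151; y_2 = 24·5 + 5·24 = 240.
  From (x_2, y_2) = (1151, 240): x_3 = 24·1151 + 23·5·240 = 55224; y_3 = 24·240 + 5·1151 = 11515.
  From (x_3, y_3) = (55224, 11515): x_4 = 24·55224 + 23·5·11515 = 2649601; y_4 = 24·11515 + 5·55224 = 552480.
  From (x_4, y_4) = (2649601, 552480): x_5 = 24·2649601 + 23·5·552480 = 127125624; y_5 = 24·552480 + 5·2649601 = 26507525.
Step 3: Verify x_5² - 23·y_5² = 16160924277389376 - 16160924277389375 = 1 (should be 1). ✓

(x_1, y_1) = (24, 5); (x_5, y_5) = (127125624, 26507525).


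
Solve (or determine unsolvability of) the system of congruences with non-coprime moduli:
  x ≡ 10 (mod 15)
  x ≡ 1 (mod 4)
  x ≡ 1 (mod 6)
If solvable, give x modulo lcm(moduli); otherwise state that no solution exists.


Moduli 15, 4, 6 are not pairwise coprime, so CRT works modulo lcm(m_i) when all pairwise compatibility conditions hold.
Pairwise compatibility: gcd(m_i, m_j) must divide a_i - a_j for every pair.
Merge one congruence at a time:
  Start: x ≡ 10 (mod 15).
  Combine with x ≡ 1 (mod 4): gcd(15, 4) = 1; 1 - 10 = -9, which IS divisible by 1, so compatible.
    Write x = 10 + 15·t and substitute into x ≡ 1 (mod 4): 15·t ≡ 1 − 10 = -9 (mod 4).
    Reduce coefficients mod 4: 3·t ≡ 3 (mod 4).
    The inverse of 3 mod 4 is 3 (since 3·3 = 9 = 2·4 + 1), so t ≡ 3·3 = 9 ≡ 1 (mod 4).
    Then x = 10 + 15·1 = 25, valid modulo lcm(15, 4) = 60: x ≡ 25 (mod 60).
  Combine with x ≡ 1 (mod 6): gcd(60, 6) = 6; 1 - 25 = -24, which IS divisible by 6, so compatible.
    Write x = 25 + 60·t and substitute into x ≡ 1 (mod 6): 60·t ≡ 1 − 25 = -24 (mod 6).
    Divide the congruence (and modulus) by g = 6: 10·t ≡ -4 (mod 1).
    Modulo 1 every t works; take t = 0.
    Then x = 25 + 60·0 = 25, valid modulo lcm(60, 6) = 60: x ≡ 25 (mod 60).
Verify: 25 mod 15 = 10, 25 mod 4 = 1, 25 mod 6 = 1.

x ≡ 25 (mod 60).


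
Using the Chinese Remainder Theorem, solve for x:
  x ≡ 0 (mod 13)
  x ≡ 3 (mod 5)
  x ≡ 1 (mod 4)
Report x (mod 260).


Moduli 13, 5, 4 are pairwise coprime; by CRT there is a unique solution modulo M = 13 · 5 · 4 = 260.
Solve pairwise, accumulating the modulus:
  Start with x ≡ 0 (mod 13).
  Combine with x ≡ 3 (mod 5): since gcd(13, 5) = 1, we get a unique residue mod 65.
    Write x = 0 + 13·t and substitute into x ≡ 3 (mod 5): 13·t ≡ 3 − 0 = 3 (mod 5).
    Reduce coefficients mod 5: 3·t ≡ 3 (mod 5).
    The inverse of 3 mod 5 is 2 (since 3·2 = 6 = 1·5 + 1), so t ≡ 2·3 = 6 ≡ 1 (mod 5).
    Then x = 0 + 13·1 = 13, valid modulo lcm(13, 5) = 65: x ≡ 13 (mod 65).
  Combine with x ≡ 1 (mod 4): since gcd(65, 4) = 1, we get a unique residue mod 260.
    Write x = 13 + 65·t and substitute into x ≡ 1 (mod 4): 65·t ≡ 1 − 13 = -12 (mod 4).
    Reduce coefficients mod 4: 1·t ≡ 0 (mod 4).
    So t ≡ 0 (mod 4).
    Then x = 13 + 65·0 = 13, valid modulo lcm(65, 4) = 260: x ≡ 13 (mod 260).
Verify: 13 mod 13 = 0 ✓, 13 mod 5 = 3 ✓, 13 mod 4 = 1 ✓.

x ≡ 13 (mod 260).


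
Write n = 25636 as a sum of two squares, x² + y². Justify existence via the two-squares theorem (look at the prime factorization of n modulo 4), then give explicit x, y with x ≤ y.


Step 1: Factor n = 25636 = 2^2 · 13 · 17 · 29.
Step 2: Check the mod-4 condition on each prime factor: 2 = 2 (special); 13 ≡ 1 (mod 4), exponent 1; 17 ≡ 1 (mod 4), exponent 1; 29 ≡ 1 (mod 4), exponent 1.
All primes ≡ 3 (mod 4) appear to even exponent (or don't appear), so by the two-squares theorem n IS expressible as a sum of two squares.
Step 3: Build a representation. Group n = k² · m with k = 2 and m = 13 · 17 · 29 = 6409 (a product of primes ≡ 1 (mod 4)); a representation of m scales to one of n via (k·x)² + (k·y)² = k²(x² + y²). Each prime p ≡ 1 (mod 4) is itself a sum of two squares; find a² by testing p − a² for a perfect square:
  13: 13 − 1² = 12, 13 − 2² = 9 = 3² ⇒ 13 = 2² + 3².
  17: 17 − 1² = 16 = 4² ⇒ 17 = 1² + 4².
  29: 29 − 1² = 28, 29 − 2² = 25 = 5² ⇒ 29 = 2² + 5².
  Combine using the Brahmagupta–Fibonacci identity (a² + b²)(c² + d²) = (ac − bd)² + (ad + bc)² = (ac + bd)² + (ad − bc)²:
  13 · 17 = 221: from (2² + 3²)(1² + 4²), take (2·1 − 3·4, 2·4 + 3·1) = (2 − 12, 8 + 3) = (-10, 11); dropping signs (only squares matter) gives (10, 11); check 10² + 11² = 100 + 121 = 221 ✓.
  221 · 29 = 6409: from (10² + 11²)(2² + 5²), take (10·2 − 11·5, 10·5 + 11·2) = (20 − 55, 50 + 22) = (-35, 72); dropping signs (only squares matter) gives (35, 72); check 35² + 72² = 1225 + 5184 = 6409 ✓.
  Scale by k = 2: (2·35, 2·72) = (70, 144).
Step 4: Order so x ≤ y and verify: 70² + 144² = 4900 + 20736 = 25636 = n. ✓

n = 25636 = 70² + 144² (one valid representation with x ≤ y).


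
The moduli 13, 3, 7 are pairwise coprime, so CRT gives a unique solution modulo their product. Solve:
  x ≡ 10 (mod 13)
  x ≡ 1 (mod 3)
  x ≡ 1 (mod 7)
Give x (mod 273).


Moduli 13, 3, 7 are pairwise coprime; by CRT there is a unique solution modulo M = 13 · 3 · 7 = 273.
Solve pairwise, accumulating the modulus:
  Start with x ≡ 10 (mod 13).
  Combine with x ≡ 1 (mod 3): since gcd(13, 3) = 1, we get a unique residue mod 39.
    Write x = 10 + 13·t and substitute into x ≡ 1 (mod 3): 13·t ≡ 1 − 10 = -9 (mod 3).
    Reduce coefficients mod 3: 1·t ≡ 0 (mod 3).
    So t ≡ 0 (mod 3).
    Then x = 10 + 13·0 = 10, valid modulo lcm(13, 3) = 39: x ≡ 10 (mod 39).
  Combine with x ≡ 1 (mod 7): since gcd(39, 7) = 1, we get a unique residue mod 273.
    Write x = 10 + 39·t and substitute into x ≡ 1 (mod 7): 39·t ≡ 1 − 10 = -9 (mod 7).
    Reduce coefficients mod 7: 4·t ≡ 5 (mod 7).
    The inverse of 4 mod 7 is 2 (since 4·2 = 8 = 1·7 + 1), so t ≡ 2·5 = 10 ≡ 3 (mod 7).
    Then x = 10 + 39·3 = 127, valid modulo lcm(39, 7) = 273: x ≡ 127 (mod 273).
Verify: 127 mod 13 = 10 ✓, 127 mod 3 = 1 ✓, 127 mod 7 = 1 ✓.

x ≡ 127 (mod 273).


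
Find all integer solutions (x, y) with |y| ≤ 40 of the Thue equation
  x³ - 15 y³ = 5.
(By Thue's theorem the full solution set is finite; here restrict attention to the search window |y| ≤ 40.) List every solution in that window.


The equation is x³ - 15y³ = 5. For fixed y, x³ = 15·y³ + 5, so a solution requires the RHS to be a perfect cube.
Strategy: iterate y from -40 to 40, compute RHS = 15·y³ + 5, and check whether it is a (positive or negative) perfect cube.
Check small values of y:
  y = 0: RHS = 5 is not a perfect cube.
  y = 1: RHS = 20 is not a perfect cube.
  y = -1: RHS = -10 is not a perfect cube.
  y = 2: RHS = 125 = (5)³ ⇒ x = 5 works.
  y = -2: RHS = -115 is not a perfect cube.
  y = 3: RHS = 410 is not a perfect cube.
  y = -3: RHS = -400 is not a perfect cube.
Continuing the search up to |y| = 40 finds no further solutions beyond those listed.
Collected solutions: (5, 2).

Solutions (with |y| ≤ 40): (5, 2).


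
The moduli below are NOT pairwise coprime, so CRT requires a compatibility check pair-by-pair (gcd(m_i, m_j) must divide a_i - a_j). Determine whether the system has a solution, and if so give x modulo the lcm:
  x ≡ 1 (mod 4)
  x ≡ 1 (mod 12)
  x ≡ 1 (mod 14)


Moduli 4, 12, 14 are not pairwise coprime, so CRT works modulo lcm(m_i) when all pairwise compatibility conditions hold.
Pairwise compatibility: gcd(m_i, m_j) must divide a_i - a_j for every pair.
Merge one congruence at a time:
  Start: x ≡ 1 (mod 4).
  Combine with x ≡ 1 (mod 12): gcd(4, 12) = 4; 1 - 1 = 0, which IS divisible by 4, so compatible.
    Write x = 1 + 4·t and substitute into x ≡ 1 (mod 12): 4·t ≡ 1 − 1 = 0 (mod 12).
    Divide the congruence (and modulus) by g = 4: 1·t ≡ 0 (mod 3).
    So t ≡ 0 (mod 3).
    Then x = 1 + 4·0 = 1, valid modulo lcm(4, 12) = 12: x ≡ 1 (mod 12).
  Combine with x ≡ 1 (mod 14): gcd(12, 14) = 2; 1 - 1 = 0, which IS divisible by 2, so compatible.
    Write x = 1 + 12·t and substitute into x ≡ 1 (mod 14): 12·t ≡ 1 − 1 = 0 (mod 14).
    Divide the congruence (and modulus) by g = 2: 6·t ≡ 0 (mod 7).
    The inverse of 6 mod 7 is 6 (since 6·6 = 36 = 5·7 + 1), so t ≡ 6·0 = 0 ≡ 0 (mod 7).
    Then x = 1 + 12·0 = 1, valid modulo lcm(12, 14) = 84: x ≡ 1 (mod 84).
Verify: 1 mod 4 = 1, 1 mod 12 = 1, 1 mod 14 = 1.

x ≡ 1 (mod 84).


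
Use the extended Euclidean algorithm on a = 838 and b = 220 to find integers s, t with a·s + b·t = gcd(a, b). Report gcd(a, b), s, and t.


Euclidean algorithm on (838, 220) — divide until remainder is 0:
  838 = 3 · 220 + 178
  220 = 1 · 178 + 42
  178 = 4 · 42 + 10
  42 = 4 · 10 + 2
  10 = 5 · 2 + 0
gcd(838, 220) = 2.
Track Bezout coefficients alongside the remainders: start with r₀ = 838 = a·1 + b·0 (s = 1, t = 0) and r₁ = 220 = a·0 + b·1 (s = 0, t = 1); each new remainder r_{k+1} = r_{k-1} − q_k·r_k inherits s_{k+1} = s_{k-1} − q_k·s_k, t_{k+1} = t_{k-1} − q_k·t_k, so r_k = a·s_k + b·t_k at every step:
  q = 3: r = 178, s = 1 − 3·0 = 1, t = 0 − 3·1 = -3  (check: 838·1 + 220·(-3) = 178)
  q = 1: r = 42, s = 0 − 1·1 = -1, t = 1 − 1·(-3) = 4  (check: 838·(-1) + 220·4 = 42)
  q = 4: r = 10, s = 1 − 4·(-1) = 5, t = -3 − 4·4 = -19  (check: 838·5 + 220·(-19) = 10)
  q = 4: r = 2, s = -1 − 4·5 = -21, t = 4 − 4·(-19) = 80  (check: 838·(-21) + 220·80 = 2)
The row with r = 2 (the gcd) gives the Bezout coefficients s = -21, t = 80.
Result: 838 · (-21) + 220 · (80) = 2.

gcd(838, 220) = 2; s = -21, t = 80 (check: 838·(-21) + 220·80 = 2).


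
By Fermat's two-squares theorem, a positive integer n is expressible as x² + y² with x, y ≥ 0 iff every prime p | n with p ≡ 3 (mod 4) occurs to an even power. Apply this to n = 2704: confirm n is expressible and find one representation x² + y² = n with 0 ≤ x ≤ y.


Step 1: Factor n = 2704 = 2^4 · 13^2.
Step 2: Check the mod-4 condition on each prime factor: 2 = 2 (special); 13 ≡ 1 (mod 4), exponent 2.
All primes ≡ 3 (mod 4) appear to even exponent (or don't appear), so by the two-squares theorem n IS expressible as a sum of two squares.
Step 3: Build a representation. Group n = k² · m with k = 4 and m = 13 · 13 = 169 (a product of primes ≡ 1 (mod 4)); a representation of m scales to one of n via (k·x)² + (k·y)² = k²(x² + y²). Each prime p ≡ 1 (mod 4) is itself a sum of two squares; find a² by testing p − a² for a perfect square:
  13: 13 − 1² = 12, 13 − 2² = 9 = 3² ⇒ 13 = 2² + 3².
  Combine using the Brahmagupta–Fibonacci identity (a² + b²)(c² + d²) = (ac − bd)² + (ad + bc)² = (ac + bd)² + (ad − bc)²:
  13 · 13 = 169: from (2² + 3²)(2² + 3²), take (2·2 − 3·3, 2·3 + 3·2) = (4 − 9, 6 + 6) = (-5, 12); dropping signs (only squares matter) gives (5, 12); check 5² + 12² = 25 + 144 = 169 ✓.
  Scale by k = 4: (4·5, 4·12) = (20, 48).
Step 4: Order so x ≤ y and verify: 20² + 48² = 400 + 2304 = 2704 = n. ✓

n = 2704 = 20² + 48² (one valid representation with x ≤ y).


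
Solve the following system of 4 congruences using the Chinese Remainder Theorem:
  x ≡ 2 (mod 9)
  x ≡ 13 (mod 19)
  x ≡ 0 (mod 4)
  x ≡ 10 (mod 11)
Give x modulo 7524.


Product of moduli M = 9 · 19 · 4 · 11 = 7524.
Merge one congruence at a time:
  Start: x ≡ 2 (mod 9).
  Combine with x ≡ 13 (mod 19); new modulus lcm = 171.
    Write x = 2 + 9·t and substitute into x ≡ 13 (mod 19): 9·t ≡ 13 − 2 = 11 (mod 19).
    The inverse of 9 mod 19 is 17 (since 9·17 = 153 = 8·19 + 1), so t ≡ 17·11 = 187 ≡ 16 (mod 19).
    Then x = 2 + 9·16 = 146, valid modulo lcm(9, 19) = 171: x ≡ 146 (mod 171).
  Combine with x ≡ 0 (mod 4); new modulus lcm = 684.
    Write x = 146 + 171·t and substitute into x ≡ 0 (mod 4): 171·t ≡ 0 − 146 = -146 (mod 4).
    Reduce coefficients mod 4: 3·t ≡ 2 (mod 4).
    The inverse of 3 mod 4 is 3 (since 3·3 = 9 = 2·4 + 1), so t ≡ 3·2 = 6 ≡ 2 (mod 4).
    Then x = 146 + 171·2 = 488, valid modulo lcm(171, 4) = 684: x ≡ 488 (mod 684).
  Combine with x ≡ 10 (mod 11); new modulus lcm = 7524.
    Write x = 488 + 684·t and substitute into x ≡ 10 (mod 11): 684·t ≡ 10 − 488 = -478 (mod 11).
    Reduce coefficients mod 11: 2·t ≡ 6 (mod 11).
    The inverse of 2 mod 11 is 6 (since 2·6 = 12 = 1·11 + 1), so t ≡ 6·6 = 36 ≡ 3 (mod 11).
    Then x = 488 + 684·3 = 2540, valid modulo lcm(684, 11) = 7524: x ≡ 2540 (mod 7524).
Verify against each original: 2540 mod 9 = 2, 2540 mod 19 = 13, 2540 mod 4 = 0, 2540 mod 11 = 10.

x ≡ 2540 (mod 7524).


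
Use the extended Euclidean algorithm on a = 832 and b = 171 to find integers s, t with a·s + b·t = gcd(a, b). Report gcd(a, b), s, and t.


Euclidean algorithm on (832, 171) — divide until remainder is 0:
  832 = 4 · 171 + 148
  171 = 1 · 148 + 23
  148 = 6 · 23 + 10
  23 = 2 · 10 + 3
  10 = 3 · 3 + 1
  3 = 3 · 1 + 0
gcd(832, 171) = 1.
Track Bezout coefficients alongside the remainders: start with r₀ = 832 = a·1 + b·0 (s = 1, t = 0) and r₁ = 171 = a·0 + b·1 (s = 0, t = 1); each new remainder r_{k+1} = r_{k-1} − q_k·r_k inherits s_{k+1} = s_{k-1} − q_k·s_k, t_{k+1} = t_{k-1} − q_k·t_k, so r_k = a·s_k + b·t_k at every step:
  q = 4: r = 148, s = 1 − 4·0 = 1, t = 0 − 4·1 = -4  (check: 832·1 + 171·(-4) = 148)
  q = 1: r = 23, s = 0 − 1·1 = -1, t = 1 − 1·(-4) = 5  (check: 832·(-1) + 171·5 = 23)
  q = 6: r = 10, s = 1 − 6·(-1) = 7, t = -4 − 6·5 = -34  (check: 832·7 + 171·(-34) = 10)
  q = 2: r = 3, s = -1 − 2·7 = -15, t = 5 − 2·(-34) = 73  (check: 832·(-15) + 171·73 = 3)
  q = 3: r = 1, s = 7 − 3·(-15) = 52, t = -34 − 3·73 = -253  (check: 832·52 + 171·(-253) = 1)
The row with r = 1 (the gcd) gives the Bezout coefficients s = 52, t = -253.
Result: 832 · (52) + 171 · (-253) = 1.

gcd(832, 171) = 1; s = 52, t = -253 (check: 832·52 + 171·(-253) = 1).


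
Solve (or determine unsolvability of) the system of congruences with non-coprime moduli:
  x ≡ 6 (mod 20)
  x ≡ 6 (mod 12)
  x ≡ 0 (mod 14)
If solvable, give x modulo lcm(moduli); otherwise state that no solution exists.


Moduli 20, 12, 14 are not pairwise coprime, so CRT works modulo lcm(m_i) when all pairwise compatibility conditions hold.
Pairwise compatibility: gcd(m_i, m_j) must divide a_i - a_j for every pair.
Merge one congruence at a time:
  Start: x ≡ 6 (mod 20).
  Combine with x ≡ 6 (mod 12): gcd(20, 12) = 4; 6 - 6 = 0, which IS divisible by 4, so compatible.
    Write x = 6 + 20·t and substitute into x ≡ 6 (mod 12): 20·t ≡ 6 − 6 = 0 (mod 12).
    Divide the congruence (and modulus) by g = 4: 5·t ≡ 0 (mod 3).
    Reduce coefficients mod 3: 2·t ≡ 0 (mod 3).
    The inverse of 2 mod 3 is 2 (since 2·2 = 4 = 1·3 + 1), so t ≡ 2·0 = 0 ≡ 0 (mod 3).
    Then x = 6 + 20·0 = 6, valid modulo lcm(20, 12) = 60: x ≡ 6 (mod 60).
  Combine with x ≡ 0 (mod 14): gcd(60, 14) = 2; 0 - 6 = -6, which IS divisible by 2, so compatible.
    Write x = 6 + 60·t and substitute into x ≡ 0 (mod 14): 60·t ≡ 0 − 6 = -6 (mod 14).
    Divide the congruence (and modulus) by g = 2: 30·t ≡ -3 (mod 7).
    Reduce coefficients mod 7: 2·t ≡ 4 (mod 7).
    The inverse of 2 mod 7 is 4 (since 2·4 = 8 = 1·7 + 1), so t ≡ 4·4 = 16 ≡ 2 (mod 7).
    Then x = 6 + 60·2 = 126, valid modulo lcm(60, 14) = 420: x ≡ 126 (mod 420).
Verify: 126 mod 20 = 6, 126 mod 12 = 6, 126 mod 14 = 0.

x ≡ 126 (mod 420).


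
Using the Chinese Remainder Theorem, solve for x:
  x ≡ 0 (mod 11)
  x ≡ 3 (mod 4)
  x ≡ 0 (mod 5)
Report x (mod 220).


Moduli 11, 4, 5 are pairwise coprime; by CRT there is a unique solution modulo M = 11 · 4 · 5 = 220.
Solve pairwise, accumulating the modulus:
  Start with x ≡ 0 (mod 11).
  Combine with x ≡ 3 (mod 4): since gcd(11, 4) = 1, we get a unique residue mod 44.
    Write x = 0 + 11·t and substitute into x ≡ 3 (mod 4): 11·t ≡ 3 − 0 = 3 (mod 4).
    Reduce coefficients mod 4: 3·t ≡ 3 (mod 4).
    The inverse of 3 mod 4 is 3 (since 3·3 = 9 = 2·4 + 1), so t ≡ 3·3 = 9 ≡ 1 (mod 4).
    Then x = 0 + 11·1 = 11, valid modulo lcm(11, 4) = 44: x ≡ 11 (mod 44).
  Combine with x ≡ 0 (mod 5): since gcd(44, 5) = 1, we get a unique residue mod 220.
    Write x = 11 + 44·t and substitute into x ≡ 0 (mod 5): 44·t ≡ 0 − 11 = -11 (mod 5).
    Reduce coefficients mod 5: 4·t ≡ 4 (mod 5).
    The inverse of 4 mod 5 is 4 (since 4·4 = 16 = 3·5 + 1), so t ≡ 4·4 = 16 ≡ 1 (mod 5).
    Then x = 11 + 44·1 = 55, valid modulo lcm(44, 5) = 220: x ≡ 55 (mod 220).
Verify: 55 mod 11 = 0 ✓, 55 mod 4 = 3 ✓, 55 mod 5 = 0 ✓.

x ≡ 55 (mod 220).


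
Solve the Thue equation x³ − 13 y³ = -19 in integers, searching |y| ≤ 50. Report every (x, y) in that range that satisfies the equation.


The equation is x³ - 13y³ = -19. For fixed y, x³ = 13·y³ − 19, so a solution requires the RHS to be a perfect cube.
Strategy: iterate y from -50 to 50, compute RHS = 13·y³ − 19, and check whether it is a (positive or negative) perfect cube.
Check small values of y:
  y = 0: RHS = -19 is not a perfect cube.
  y = 1: RHS = -6 is not a perfect cube.
  y = -1: RHS = -32 is not a perfect cube.
  y = 2: RHS = 85 is not a perfect cube.
  y = -2: RHS = -123 is not a perfect cube.
  y = 3: RHS = 332 is not a perfect cube.
  y = -3: RHS = -370 is not a perfect cube.
Continuing the search up to |y| = 50 finds no solutions either.
No (x, y) in the scanned range satisfies the equation.

No integer solutions with |y| ≤ 50.


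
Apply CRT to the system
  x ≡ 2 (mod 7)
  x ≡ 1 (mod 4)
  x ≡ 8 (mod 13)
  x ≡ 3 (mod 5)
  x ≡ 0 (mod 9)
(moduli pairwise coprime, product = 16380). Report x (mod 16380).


Product of moduli M = 7 · 4 · 13 · 5 · 9 = 16380.
Merge one congruence at a time:
  Start: x ≡ 2 (mod 7).
  Combine with x ≡ 1 (mod 4); new modulus lcm = 28.
    Write x = 2 + 7·t and substitute into x ≡ 1 (mod 4): 7·t ≡ 1 − 2 = -1 (mod 4).
    Reduce coefficients mod 4: 3·t ≡ 3 (mod 4).
    The inverse of 3 mod 4 is 3 (since 3·3 = 9 = 2·4 + 1), so t ≡ 3·3 = 9 ≡ 1 (mod 4).
    Then x = 2 + 7·1 = 9, valid modulo lcm(7, 4) = 28: x ≡ 9 (mod 28).
  Combine with x ≡ 8 (mod 13); new modulus lcm = 364.
    Write x = 9 + 28·t and substitute into x ≡ 8 (mod 13): 28·t ≡ 8 − 9 = -1 (mod 13).
    Reduce coefficients mod 13: 2·t ≡ 12 (mod 13).
    The inverse of 2 mod 13 is 7 (since 2·7 = 14 = 1·13 + 1), so t ≡ 7·12 = 84 ≡ 6 (mod 13).
    Then x = 9 + 28·6 = 177, valid modulo lcm(28, 13) = 364: x ≡ 177 (mod 364).
  Combine with x ≡ 3 (mod 5); new modulus lcm = 1820.
    Write x = 177 + 364·t and substitute into x ≡ 3 (mod 5): 364·t ≡ 3 − 177 = -174 (mod 5).
    Reduce coefficients mod 5: 4·t ≡ 1 (mod 5).
    The inverse of 4 mod 5 is 4 (since 4·4 = 16 = 3·5 + 1), so t ≡ 4·1 = 4 ≡ 4 (mod 5).
    Then x = 177 + 364·4 = 1633, valid modulo lcm(364, 5) = 1820: x ≡ 1633 (mod 1820).
  Combine with x ≡ 0 (mod 9); new modulus lcm = 16380.
    Write x = 1633 + 1820·t and substitute into x ≡ 0 (mod 9): 1820·t ≡ 0 − 1633 = -1633 (mod 9).
    Reduce coefficients mod 9: 2·t ≡ 5 (mod 9).
    The inverse of 2 mod 9 is 5 (since 2·5 = 10 = 1·9 + 1), so t ≡ 5·5 = 25 ≡ 7 (mod 9).
    Then x = 1633 + 1820·7 = 14373, valid modulo lcm(1820, 9) = 16380: x ≡ 14373 (mod 16380).
Verify against each original: 14373 mod 7 = 2, 14373 mod 4 = 1, 14373 mod 13 = 8, 14373 mod 5 = 3, 14373 mod 9 = 0.

x ≡ 14373 (mod 16380).
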